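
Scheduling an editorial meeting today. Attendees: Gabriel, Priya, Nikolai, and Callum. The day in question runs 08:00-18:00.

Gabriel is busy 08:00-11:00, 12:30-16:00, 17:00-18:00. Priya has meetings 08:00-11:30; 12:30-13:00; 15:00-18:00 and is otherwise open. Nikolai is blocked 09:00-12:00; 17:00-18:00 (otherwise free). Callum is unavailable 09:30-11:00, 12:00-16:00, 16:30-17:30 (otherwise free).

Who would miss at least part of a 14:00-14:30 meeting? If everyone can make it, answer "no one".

Gabriel free: 11:00-12:30, 16:00-17:00 (invert busy blocks within the working day).
Priya free: 11:30-12:30, 13:00-15:00 (invert busy blocks within the working day).
Nikolai free: 08:00-09:00, 12:00-17:00 (invert busy blocks within the working day).
Callum free: 08:00-09:30, 11:00-12:00, 16:00-16:30, 17:30-18:00 (invert busy blocks within the working day).
Gabriel: not fully free for 14:00-14:30. Priya: free for 14:00-14:30. Nikolai: free for 14:00-14:30. Callum: not fully free for 14:00-14:30.

Callum, Gabriel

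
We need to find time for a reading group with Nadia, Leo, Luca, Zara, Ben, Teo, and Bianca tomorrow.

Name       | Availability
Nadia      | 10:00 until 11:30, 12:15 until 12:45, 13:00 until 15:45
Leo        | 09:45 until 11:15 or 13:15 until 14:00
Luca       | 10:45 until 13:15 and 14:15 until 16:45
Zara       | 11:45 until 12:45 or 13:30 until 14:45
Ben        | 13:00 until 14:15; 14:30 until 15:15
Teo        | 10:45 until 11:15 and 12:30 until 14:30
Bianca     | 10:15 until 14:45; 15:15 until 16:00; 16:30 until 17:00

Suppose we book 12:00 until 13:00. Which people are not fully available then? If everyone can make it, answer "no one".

Ben, Leo, Nadia, Teo, Zara

Nadia: not fully free for 12:00-13:00. Leo: not fully free for 12:00-13:00. Luca: free for 12:00-13:00. Zara: not fully free for 12:00-13:00. Ben: not fully free for 12:00-13:00. Teo: not fully free for 12:00-13:00. Bianca: free for 12:00-13:00.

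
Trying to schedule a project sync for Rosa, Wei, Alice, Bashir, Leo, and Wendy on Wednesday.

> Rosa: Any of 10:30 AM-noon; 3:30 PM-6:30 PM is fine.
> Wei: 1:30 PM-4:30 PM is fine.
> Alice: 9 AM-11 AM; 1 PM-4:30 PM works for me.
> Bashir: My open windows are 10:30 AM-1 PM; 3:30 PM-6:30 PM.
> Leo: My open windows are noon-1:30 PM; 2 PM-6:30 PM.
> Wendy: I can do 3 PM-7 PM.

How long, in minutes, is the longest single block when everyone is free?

Rosa ∩ Wei: 15:30-16:30.
Rosa ∩ Wei ∩ Alice: 15:30-16:30.
Rosa ∩ Wei ∩ Alice ∩ Bashir: 15:30-16:30.
Rosa ∩ Wei ∩ Alice ∩ Bashir ∩ Leo: 15:30-16:30.
Rosa ∩ Wei ∩ Alice ∩ Bashir ∩ Leo ∩ Wendy: 15:30-16:30.
So the common availability across everyone is 15:30-16:30.
The longest is 15:30-16:30 at 60 minutes.

60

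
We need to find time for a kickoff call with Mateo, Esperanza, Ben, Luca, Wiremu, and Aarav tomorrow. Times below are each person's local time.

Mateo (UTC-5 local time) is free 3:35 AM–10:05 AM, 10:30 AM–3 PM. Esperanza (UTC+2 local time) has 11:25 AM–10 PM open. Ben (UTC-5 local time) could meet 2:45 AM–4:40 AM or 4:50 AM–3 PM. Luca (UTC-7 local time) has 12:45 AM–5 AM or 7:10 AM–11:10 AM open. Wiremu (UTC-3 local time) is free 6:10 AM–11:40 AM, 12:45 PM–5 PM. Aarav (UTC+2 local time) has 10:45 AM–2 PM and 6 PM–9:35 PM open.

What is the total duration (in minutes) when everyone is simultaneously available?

Mateo in UTC: 08:35-15:05, 15:30-20:00 (add 5h to convert from UTC-5).
Esperanza in UTC: 09:25-20:00 (subtract 2h to convert from UTC+2).
Ben in UTC: 07:45-09:40, 09:50-20:00 (add 5h to convert from UTC-5).
Luca in UTC: 07:45-12:00, 14:10-18:10 (add 7h to convert from UTC-7).
Wiremu in UTC: 09:10-14:40, 15:45-20:00 (add 3h to convert from UTC-3).
Aarav in UTC: 08:45-12:00, 16:00-19:35 (subtract 2h to convert from UTC+2).
Mateo ∩ Esperanza: 09:25-15:05, 15:30-20:00.
Mateo ∩ Esperanza ∩ Ben: 09:25-09:40, 09:50-15:05, 15:30-20:00.
Mateo ∩ Esperanza ∩ Ben ∩ Luca: 09:25-09:40, 09:50-12:00, 14:10-15:05, 15:30-18:10.
Mateo ∩ Esperanza ∩ Ben ∩ Luca ∩ Wiremu: 09:25-09:40, 09:50-12:00, 14:10-14:40, 15:45-18:10.
Mateo ∩ Esperanza ∩ Ben ∩ Luca ∩ Wiremu ∩ Aarav: 09:25-09:40, 09:50-12:00, 16:00-18:10.
Summing the common windows: 15 + 130 + 130 = 275 minutes.

275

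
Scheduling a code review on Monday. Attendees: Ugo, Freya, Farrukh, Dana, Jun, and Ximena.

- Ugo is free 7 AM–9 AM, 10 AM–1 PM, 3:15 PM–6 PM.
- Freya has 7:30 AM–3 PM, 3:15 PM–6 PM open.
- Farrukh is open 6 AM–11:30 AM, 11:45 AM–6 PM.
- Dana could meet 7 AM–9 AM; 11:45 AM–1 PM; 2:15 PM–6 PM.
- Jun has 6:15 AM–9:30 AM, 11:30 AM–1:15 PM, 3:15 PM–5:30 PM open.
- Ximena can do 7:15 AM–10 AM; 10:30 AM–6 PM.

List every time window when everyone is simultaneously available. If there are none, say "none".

07:30-09:00, 11:45-13:00, 15:15-17:30

Ugo ∩ Freya: 07:30-09:00, 10:00-13:00, 15:15-18:00.
Ugo ∩ Freya ∩ Farrukh: 07:30-09:00, 10:00-11:30, 11:45-13:00, 15:15-18:00.
Ugo ∩ Freya ∩ Farrukh ∩ Dana: 07:30-09:00, 11:45-13:00, 15:15-18:00.
Ugo ∩ Freya ∩ Farrukh ∩ Dana ∩ Jun: 07:30-09:00, 11:45-13:00, 15:15-17:30.
Ugo ∩ Freya ∩ Farrukh ∩ Dana ∩ Jun ∩ Ximena: 07:30-09:00, 11:45-13:00, 15:15-17:30.
So the common availability across everyone is 07:30-09:00, 11:45-13:00, 15:15-17:30.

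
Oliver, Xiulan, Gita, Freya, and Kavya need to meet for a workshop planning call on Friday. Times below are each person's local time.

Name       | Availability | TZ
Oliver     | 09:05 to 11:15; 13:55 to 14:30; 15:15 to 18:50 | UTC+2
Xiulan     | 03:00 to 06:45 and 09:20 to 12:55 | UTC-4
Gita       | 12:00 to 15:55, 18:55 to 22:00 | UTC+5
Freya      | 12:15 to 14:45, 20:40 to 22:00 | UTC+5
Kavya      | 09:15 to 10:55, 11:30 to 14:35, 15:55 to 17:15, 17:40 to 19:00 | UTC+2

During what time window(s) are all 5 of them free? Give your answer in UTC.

Oliver in UTC: 07:05-09:15, 11:55-12:30, 13:15-16:50 (subtract 2h to convert from UTC+2).
Xiulan in UTC: 07:00-10:45, 13:20-16:55 (add 4h to convert from UTC-4).
Gita in UTC: 07:00-10:55, 13:55-17:00 (subtract 5h to convert from UTC+5).
Freya in UTC: 07:15-09:45, 15:40-17:00 (subtract 5h to convert from UTC+5).
Kavya in UTC: 07:15-08:55, 09:30-12:35, 13:55-15:15, 15:40-17:00 (subtract 2h to convert from UTC+2).
Oliver ∩ Xiulan: 07:05-09:15, 13:20-16:50.
Oliver ∩ Xiulan ∩ Gita: 07:05-09:15, 13:55-16:50.
Oliver ∩ Xiulan ∩ Gita ∩ Freya: 07:15-09:15, 15:40-16:50.
Oliver ∩ Xiulan ∩ Gita ∩ Freya ∩ Kavya: 07:15-08:55, 15:40-16:50.

07:15-08:55, 15:40-16:50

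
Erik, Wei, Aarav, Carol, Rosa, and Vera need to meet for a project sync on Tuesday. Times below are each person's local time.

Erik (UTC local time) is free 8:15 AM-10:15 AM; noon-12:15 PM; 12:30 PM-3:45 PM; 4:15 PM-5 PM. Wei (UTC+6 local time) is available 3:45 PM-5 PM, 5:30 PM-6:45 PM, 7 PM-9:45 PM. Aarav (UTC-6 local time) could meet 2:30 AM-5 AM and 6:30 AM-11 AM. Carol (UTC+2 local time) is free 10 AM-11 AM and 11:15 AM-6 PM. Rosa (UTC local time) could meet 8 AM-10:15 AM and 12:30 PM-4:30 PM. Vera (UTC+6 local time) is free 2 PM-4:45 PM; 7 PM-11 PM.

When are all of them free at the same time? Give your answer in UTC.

Erik in UTC: 08:15-10:15, 12:00-12:15, 12:30-15:45, 16:15-17:00.
Wei in UTC: 09:45-11:00, 11:30-12:45, 13:00-15:45 (subtract 6h to convert from UTC+6).
Aarav in UTC: 08:30-11:00, 12:30-17:00 (add 6h to convert from UTC-6).
Carol in UTC: 08:00-09:00, 09:15-16:00 (subtract 2h to convert from UTC+2).
Rosa in UTC: 08:00-10:15, 12:30-16:30.
Vera in UTC: 08:00-10:45, 13:00-17:00 (subtract 6h to convert from UTC+6).
Erik ∩ Wei: 09:45-10:15, 12:00-12:15, 12:30-12:45, 13:00-15:45.
Erik ∩ Wei ∩ Aarav: 09:45-10:15, 12:30-12:45, 13:00-15:45.
Erik ∩ Wei ∩ Aarav ∩ Carol: 09:45-10:15, 12:30-12:45, 13:00-15:45.
Erik ∩ Wei ∩ Aarav ∩ Carol ∩ Rosa: 09:45-10:15, 12:30-12:45, 13:00-15:45.
Erik ∩ Wei ∩ Aarav ∩ Carol ∩ Rosa ∩ Vera: 09:45-10:15, 13:00-15:45.

09:45-10:15, 13:00-15:45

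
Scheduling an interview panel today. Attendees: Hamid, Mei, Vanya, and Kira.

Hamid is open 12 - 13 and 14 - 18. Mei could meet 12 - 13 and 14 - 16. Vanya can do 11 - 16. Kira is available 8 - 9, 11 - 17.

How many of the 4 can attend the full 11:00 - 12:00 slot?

Vanya and Kira can make the full 11:00-12:00 slot — that's 2.

2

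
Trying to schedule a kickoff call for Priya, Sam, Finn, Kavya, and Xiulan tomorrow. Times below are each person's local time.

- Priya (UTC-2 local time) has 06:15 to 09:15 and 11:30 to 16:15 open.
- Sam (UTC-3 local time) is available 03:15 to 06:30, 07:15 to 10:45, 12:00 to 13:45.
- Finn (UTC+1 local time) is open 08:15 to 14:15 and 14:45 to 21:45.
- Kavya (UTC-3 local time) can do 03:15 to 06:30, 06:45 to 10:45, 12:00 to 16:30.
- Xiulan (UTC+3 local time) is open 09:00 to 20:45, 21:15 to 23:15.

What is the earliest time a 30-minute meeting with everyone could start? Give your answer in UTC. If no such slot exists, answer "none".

08:15

Priya in UTC: 08:15-11:15, 13:30-18:15 (add 2h to convert from UTC-2).
Sam in UTC: 06:15-09:30, 10:15-13:45, 15:00-16:45 (add 3h to convert from UTC-3).
Finn in UTC: 07:15-13:15, 13:45-20:45 (subtract 1h to convert from UTC+1).
Kavya in UTC: 06:15-09:30, 09:45-13:45, 15:00-19:30 (add 3h to convert from UTC-3).
Xiulan in UTC: 06:00-17:45, 18:15-20:15 (subtract 3h to convert from UTC+3).
Priya ∩ Sam: 08:15-09:30, 10:15-11:15, 13:30-13:45, 15:00-16:45.
Priya ∩ Sam ∩ Finn: 08:15-09:30, 10:15-11:15, 15:00-16:45.
Priya ∩ Sam ∩ Finn ∩ Kavya: 08:15-09:30, 10:15-11:15, 15:00-16:45.
Priya ∩ Sam ∩ Finn ∩ Kavya ∩ Xiulan: 08:15-09:30, 10:15-11:15, 15:00-16:45.
Those are the intersection windows.
The first common window of at least 30 minutes is 08:15-09:30, so the earliest start is 08:15.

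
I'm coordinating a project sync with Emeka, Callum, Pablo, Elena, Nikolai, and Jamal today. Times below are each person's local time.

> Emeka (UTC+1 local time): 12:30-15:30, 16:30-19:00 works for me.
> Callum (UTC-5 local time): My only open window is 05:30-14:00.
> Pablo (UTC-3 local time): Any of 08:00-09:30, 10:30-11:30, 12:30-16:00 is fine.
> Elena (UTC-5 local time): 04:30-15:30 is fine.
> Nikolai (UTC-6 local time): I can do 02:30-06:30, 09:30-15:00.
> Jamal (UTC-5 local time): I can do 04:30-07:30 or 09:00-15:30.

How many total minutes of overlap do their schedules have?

210

Emeka in UTC: 11:30-14:30, 15:30-18:00 (subtract 1h to convert from UTC+1).
Callum in UTC: 10:30-19:00 (add 5h to convert from UTC-5).
Pablo in UTC: 11:00-12:30, 13:30-14:30, 15:30-19:00 (add 3h to convert from UTC-3).
Elena in UTC: 09:30-20:30 (add 5h to convert from UTC-5).
Nikolai in UTC: 08:30-12:30, 15:30-21:00 (add 6h to convert from UTC-6).
Jamal in UTC: 09:30-12:30, 14:00-20:30 (add 5h to convert from UTC-5).
Emeka ∩ Callum: 11:30-14:30, 15:30-18:00.
Emeka ∩ Callum ∩ Pablo: 11:30-12:30, 13:30-14:30, 15:30-18:00.
Emeka ∩ Callum ∩ Pablo ∩ Elena: 11:30-12:30, 13:30-14:30, 15:30-18:00.
Emeka ∩ Callum ∩ Pablo ∩ Elena ∩ Nikolai: 11:30-12:30, 15:30-18:00.
Emeka ∩ Callum ∩ Pablo ∩ Elena ∩ Nikolai ∩ Jamal: 11:30-12:30, 15:30-18:00.
Summing the common windows: 60 + 150 = 210 minutes.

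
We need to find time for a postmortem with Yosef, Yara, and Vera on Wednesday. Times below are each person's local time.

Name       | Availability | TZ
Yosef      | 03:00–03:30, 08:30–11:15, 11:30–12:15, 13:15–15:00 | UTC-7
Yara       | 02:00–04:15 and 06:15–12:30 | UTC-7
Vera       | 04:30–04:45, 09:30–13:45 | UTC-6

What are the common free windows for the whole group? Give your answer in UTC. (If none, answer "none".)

Yosef in UTC: 10:00-10:30, 15:30-18:15, 18:30-19:15, 20:15-22:00 (add 7h to convert from UTC-7).
Yara in UTC: 09:00-11:15, 13:15-19:30 (add 7h to convert from UTC-7).
Vera in UTC: 10:30-10:45, 15:30-19:45 (add 6h to convert from UTC-6).
Yosef ∩ Yara: 10:00-10:30, 15:30-18:15, 18:30-19:15.
Yosef ∩ Yara ∩ Vera: 15:30-18:15, 18:30-19:15.

15:30-18:15, 18:30-19:15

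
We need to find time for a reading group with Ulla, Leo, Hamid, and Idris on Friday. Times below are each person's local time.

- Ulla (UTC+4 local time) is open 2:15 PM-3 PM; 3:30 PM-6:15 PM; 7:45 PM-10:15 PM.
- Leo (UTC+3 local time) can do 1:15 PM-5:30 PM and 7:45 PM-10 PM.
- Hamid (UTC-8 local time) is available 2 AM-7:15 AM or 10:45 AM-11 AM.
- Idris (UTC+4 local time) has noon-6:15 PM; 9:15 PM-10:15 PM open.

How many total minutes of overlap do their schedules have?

Ulla in UTC: 10:15-11:00, 11:30-14:15, 15:45-18:15 (subtract 4h to convert from UTC+4).
Leo in UTC: 10:15-14:30, 16:45-19:00 (subtract 3h to convert from UTC+3).
Hamid in UTC: 10:00-15:15, 18:45-19:00 (add 8h to convert from UTC-8).
Idris in UTC: 08:00-14:15, 17:15-18:15 (subtract 4h to convert from UTC+4).
Ulla ∩ Leo: 10:15-11:00, 11:30-14:15, 16:45-18:15.
Ulla ∩ Leo ∩ Hamid: 10:15-11:00, 11:30-14:15.
Ulla ∩ Leo ∩ Hamid ∩ Idris: 10:15-11:00, 11:30-14:15.
So the common availability across everyone is 10:15-11:00, 11:30-14:15.
Summing the common windows: 45 + 165 = 210 minutes.

210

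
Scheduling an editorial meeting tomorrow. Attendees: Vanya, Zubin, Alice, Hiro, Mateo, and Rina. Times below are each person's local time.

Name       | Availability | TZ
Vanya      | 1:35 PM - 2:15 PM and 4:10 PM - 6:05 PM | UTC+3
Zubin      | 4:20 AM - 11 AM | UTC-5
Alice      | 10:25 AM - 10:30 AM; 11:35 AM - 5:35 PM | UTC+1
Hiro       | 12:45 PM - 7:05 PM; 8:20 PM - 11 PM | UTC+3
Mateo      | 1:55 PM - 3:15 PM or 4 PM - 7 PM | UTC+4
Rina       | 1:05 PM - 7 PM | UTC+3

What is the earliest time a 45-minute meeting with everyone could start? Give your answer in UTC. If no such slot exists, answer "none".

13:10

Vanya in UTC: 10:35-11:15, 13:10-15:05 (subtract 3h to convert from UTC+3).
Zubin in UTC: 09:20-16:00 (add 5h to convert from UTC-5).
Alice in UTC: 09:25-09:30, 10:35-16:35 (subtract 1h to convert from UTC+1).
Hiro in UTC: 09:45-16:05, 17:20-20:00 (subtract 3h to convert from UTC+3).
Mateo in UTC: 09:55-11:15, 12:00-15:00 (subtract 4h to convert from UTC+4).
Rina in UTC: 10:05-16:00 (subtract 3h to convert from UTC+3).
Vanya ∩ Zubin: 10:35-11:15, 13:10-15:05.
Vanya ∩ Zubin ∩ Alice: 10:35-11:15, 13:10-15:05.
Vanya ∩ Zubin ∩ Alice ∩ Hiro: 10:35-11:15, 13:10-15:05.
Vanya ∩ Zubin ∩ Alice ∩ Hiro ∩ Mateo: 10:35-11:15, 13:10-15:00.
Vanya ∩ Zubin ∩ Alice ∩ Hiro ∩ Mateo ∩ Rina: 10:35-11:15, 13:10-15:00.
The first common window of at least 45 minutes is 13:10-15:00, so the earliest start is 13:10.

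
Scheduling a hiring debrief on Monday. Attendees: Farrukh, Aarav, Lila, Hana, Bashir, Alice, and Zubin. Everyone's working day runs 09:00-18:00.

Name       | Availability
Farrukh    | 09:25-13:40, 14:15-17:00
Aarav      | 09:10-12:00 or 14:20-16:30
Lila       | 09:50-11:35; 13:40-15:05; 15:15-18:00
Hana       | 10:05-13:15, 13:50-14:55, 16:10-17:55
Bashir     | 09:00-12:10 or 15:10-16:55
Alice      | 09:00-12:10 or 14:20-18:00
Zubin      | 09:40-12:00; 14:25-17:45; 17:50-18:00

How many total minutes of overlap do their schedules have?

Farrukh ∩ Aarav: 09:25-12:00, 14:20-16:30.
Farrukh ∩ Aarav ∩ Lila: 09:50-11:35, 14:20-15:05, 15:15-16:30.
Farrukh ∩ Aarav ∩ Lila ∩ Hana: 10:05-11:35, 14:20-14:55, 16:10-16:30.
Farrukh ∩ Aarav ∩ Lila ∩ Hana ∩ Bashir: 10:05-11:35, 16:10-16:30.
Farrukh ∩ Aarav ∩ Lila ∩ Hana ∩ Bashir ∩ Alice: 10:05-11:35, 16:10-16:30.
Farrukh ∩ Aarav ∩ Lila ∩ Hana ∩ Bashir ∩ Alice ∩ Zubin: 10:05-11:35, 16:10-16:30.
So the common availability across everyone is 10:05-11:35, 16:10-16:30.
Summing the common windows: 90 + 20 = 110 minutes.

110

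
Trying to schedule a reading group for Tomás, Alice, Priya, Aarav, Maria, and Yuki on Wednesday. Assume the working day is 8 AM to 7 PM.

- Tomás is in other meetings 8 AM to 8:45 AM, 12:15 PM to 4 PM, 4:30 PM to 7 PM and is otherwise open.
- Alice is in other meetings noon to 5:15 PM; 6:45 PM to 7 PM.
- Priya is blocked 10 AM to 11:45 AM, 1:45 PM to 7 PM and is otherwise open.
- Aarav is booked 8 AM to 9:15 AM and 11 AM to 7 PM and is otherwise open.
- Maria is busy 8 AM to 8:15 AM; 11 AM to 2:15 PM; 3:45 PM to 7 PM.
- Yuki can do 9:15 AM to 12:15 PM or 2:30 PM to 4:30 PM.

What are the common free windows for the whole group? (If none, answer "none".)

09:15-10:00

Tomás free: 08:45-12:15, 16:00-16:30 (invert busy blocks within the working day).
Alice free: 08:00-12:00, 17:15-18:45 (invert busy blocks within the working day).
Priya free: 08:00-10:00, 11:45-13:45 (invert busy blocks within the working day).
Aarav free: 09:15-11:00 (invert busy blocks within the working day).
Maria free: 08:15-11:00, 14:15-15:45 (invert busy blocks within the working day).
Yuki free: 09:15-12:15, 14:30-16:30.
Tomás ∩ Alice: 08:45-12:00.
Tomás ∩ Alice ∩ Priya: 08:45-10:00, 11:45-12:00.
Tomás ∩ Alice ∩ Priya ∩ Aarav: 09:15-10:00.
Tomás ∩ Alice ∩ Priya ∩ Aarav ∩ Maria: 09:15-10:00.
Tomás ∩ Alice ∩ Priya ∩ Aarav ∩ Maria ∩ Yuki: 09:15-10:00.
So the common availability across everyone is 09:15-10:00.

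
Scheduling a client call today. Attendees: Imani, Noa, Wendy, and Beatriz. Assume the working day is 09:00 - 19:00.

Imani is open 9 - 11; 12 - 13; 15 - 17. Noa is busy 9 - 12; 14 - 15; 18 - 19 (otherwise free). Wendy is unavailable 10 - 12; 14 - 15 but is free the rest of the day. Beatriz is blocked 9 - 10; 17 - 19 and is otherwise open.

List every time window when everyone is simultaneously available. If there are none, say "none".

Imani free: 09:00-11:00, 12:00-13:00, 15:00-17:00.
Noa free: 12:00-14:00, 15:00-18:00 (invert busy blocks within the working day).
Wendy free: 09:00-10:00, 12:00-14:00, 15:00-19:00 (invert busy blocks within the working day).
Beatriz free: 10:00-17:00 (invert busy blocks within the working day).
Imani ∩ Noa: 12:00-13:00, 15:00-17:00.
Imani ∩ Noa ∩ Wendy: 12:00-13:00, 15:00-17:00.
Imani ∩ Noa ∩ Wendy ∩ Beatriz: 12:00-13:00, 15:00-17:00.

12:00-13:00, 15:00-17:00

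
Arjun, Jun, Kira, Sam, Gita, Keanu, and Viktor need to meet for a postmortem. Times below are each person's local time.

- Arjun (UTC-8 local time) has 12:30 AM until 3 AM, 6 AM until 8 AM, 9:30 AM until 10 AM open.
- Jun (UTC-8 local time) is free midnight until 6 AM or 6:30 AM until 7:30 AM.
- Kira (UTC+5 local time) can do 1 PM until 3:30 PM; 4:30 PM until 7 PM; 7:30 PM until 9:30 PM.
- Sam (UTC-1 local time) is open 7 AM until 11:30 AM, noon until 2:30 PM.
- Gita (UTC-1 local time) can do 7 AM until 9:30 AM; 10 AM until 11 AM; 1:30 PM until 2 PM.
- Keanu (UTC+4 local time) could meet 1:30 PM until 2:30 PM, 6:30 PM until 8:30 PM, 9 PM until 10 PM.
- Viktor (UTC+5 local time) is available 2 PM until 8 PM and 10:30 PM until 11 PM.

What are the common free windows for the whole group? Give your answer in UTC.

Arjun in UTC: 08:30-11:00, 14:00-16:00, 17:30-18:00 (add 8h to convert from UTC-8).
Jun in UTC: 08:00-14:00, 14:30-15:30 (add 8h to convert from UTC-8).
Kira in UTC: 08:00-10:30, 11:30-14:00, 14:30-16:30 (subtract 5h to convert from UTC+5).
Sam in UTC: 08:00-12:30, 13:00-15:30 (add 1h to convert from UTC-1).
Gita in UTC: 08:00-10:30, 11:00-12:00, 14:30-15:00 (add 1h to convert from UTC-1).
Keanu in UTC: 09:30-10:30, 14:30-16:30, 17:00-18:00 (subtract 4h to convert from UTC+4).
Viktor in UTC: 09:00-15:00, 17:30-18:00 (subtract 5h to convert from UTC+5).
Arjun ∩ Jun: 08:30-11:00, 14:30-15:30.
Arjun ∩ Jun ∩ Kira: 08:30-10:30, 14:30-15:30.
Arjun ∩ Jun ∩ Kira ∩ Sam: 08:30-10:30, 14:30-15:30.
Arjun ∩ Jun ∩ Kira ∩ Sam ∩ Gita: 08:30-10:30, 14:30-15:00.
Arjun ∩ Jun ∩ Kira ∩ Sam ∩ Gita ∩ Keanu: 09:30-10:30, 14:30-15:00.
Arjun ∩ Jun ∩ Kira ∩ Sam ∩ Gita ∩ Keanu ∩ Viktor: 09:30-10:30, 14:30-15:00.
So the common availability across everyone is 09:30-10:30, 14:30-15:00.

09:30-10:30, 14:30-15:00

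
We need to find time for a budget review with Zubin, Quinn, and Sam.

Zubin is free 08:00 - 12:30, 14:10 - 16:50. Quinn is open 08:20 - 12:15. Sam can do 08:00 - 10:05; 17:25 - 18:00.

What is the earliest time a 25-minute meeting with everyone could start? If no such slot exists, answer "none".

Zubin ∩ Quinn: 08:20-12:15.
Zubin ∩ Quinn ∩ Sam: 08:20-10:05.
The first common window of at least 25 minutes is 08:20-10:05, so the earliest start is 08:20.

08:20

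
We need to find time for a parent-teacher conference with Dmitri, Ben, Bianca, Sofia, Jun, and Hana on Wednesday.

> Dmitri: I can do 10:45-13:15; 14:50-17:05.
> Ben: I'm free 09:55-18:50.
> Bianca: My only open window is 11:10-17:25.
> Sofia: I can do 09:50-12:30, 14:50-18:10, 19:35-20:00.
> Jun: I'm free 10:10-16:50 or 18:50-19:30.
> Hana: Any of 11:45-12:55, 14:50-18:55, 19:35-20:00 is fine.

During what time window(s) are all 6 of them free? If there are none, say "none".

Dmitri ∩ Ben: 10:45-13:15, 14:50-17:05.
Dmitri ∩ Ben ∩ Bianca: 11:10-13:15, 14:50-17:05.
Dmitri ∩ Ben ∩ Bianca ∩ Sofia: 11:10-12:30, 14:50-17:05.
Dmitri ∩ Ben ∩ Bianca ∩ Sofia ∩ Jun: 11:10-12:30, 14:50-16:50.
Dmitri ∩ Ben ∩ Bianca ∩ Sofia ∩ Jun ∩ Hana: 11:45-12:30, 14:50-16:50.
So the common availability across everyone is 11:45-12:30, 14:50-16:50.

11:45-12:30, 14:50-16:50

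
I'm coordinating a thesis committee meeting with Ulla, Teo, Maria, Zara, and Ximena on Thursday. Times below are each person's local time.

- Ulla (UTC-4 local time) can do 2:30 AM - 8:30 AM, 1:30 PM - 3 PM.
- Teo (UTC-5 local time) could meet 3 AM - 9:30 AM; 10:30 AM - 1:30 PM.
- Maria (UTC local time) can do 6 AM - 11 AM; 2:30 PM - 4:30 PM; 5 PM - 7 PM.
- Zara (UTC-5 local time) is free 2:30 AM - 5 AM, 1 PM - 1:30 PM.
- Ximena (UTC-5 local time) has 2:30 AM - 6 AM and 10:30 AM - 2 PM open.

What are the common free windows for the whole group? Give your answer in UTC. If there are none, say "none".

Ulla in UTC: 06:30-12:30, 17:30-19:00 (add 4h to convert from UTC-4).
Teo in UTC: 08:00-14:30, 15:30-18:30 (add 5h to convert from UTC-5).
Maria in UTC: 06:00-11:00, 14:30-16:30, 17:00-19:00.
Zara in UTC: 07:30-10:00, 18:00-18:30 (add 5h to convert from UTC-5).
Ximena in UTC: 07:30-11:00, 15:30-19:00 (add 5h to convert from UTC-5).
Ulla ∩ Teo: 08:00-12:30, 17:30-18:30.
Ulla ∩ Teo ∩ Maria: 08:00-11:00, 17:30-18:30.
Ulla ∩ Teo ∩ Maria ∩ Zara: 08:00-10:00, 18:00-18:30.
Ulla ∩ Teo ∩ Maria ∩ Zara ∩ Ximena: 08:00-10:00, 18:00-18:30.

08:00-10:00, 18:00-18:30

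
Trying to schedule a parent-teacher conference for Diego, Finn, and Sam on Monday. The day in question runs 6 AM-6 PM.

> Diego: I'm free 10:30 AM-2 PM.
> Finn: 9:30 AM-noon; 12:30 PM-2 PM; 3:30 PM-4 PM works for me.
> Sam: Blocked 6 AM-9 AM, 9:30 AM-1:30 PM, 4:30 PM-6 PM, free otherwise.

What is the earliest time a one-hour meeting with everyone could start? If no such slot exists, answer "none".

none

Diego free: 10:30-14:00.
Finn free: 09:30-12:00, 12:30-14:00, 15:30-16:00.
Sam free: 09:00-09:30, 13:30-16:30 (invert busy blocks within the working day).
Diego ∩ Finn: 10:30-12:00, 12:30-14:00.
Diego ∩ Finn ∩ Sam: 13:30-14:00.
So the common availability across everyone is 13:30-14:00.
No common window is at least 60 minutes long.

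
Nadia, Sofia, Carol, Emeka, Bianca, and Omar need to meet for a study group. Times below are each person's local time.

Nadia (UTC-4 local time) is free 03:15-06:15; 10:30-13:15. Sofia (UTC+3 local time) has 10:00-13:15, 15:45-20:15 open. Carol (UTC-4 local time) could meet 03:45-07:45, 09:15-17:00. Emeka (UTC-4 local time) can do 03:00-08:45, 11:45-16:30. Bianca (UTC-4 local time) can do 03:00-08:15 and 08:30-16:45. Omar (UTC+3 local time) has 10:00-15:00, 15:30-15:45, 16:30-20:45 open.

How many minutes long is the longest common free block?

150

Nadia in UTC: 07:15-10:15, 14:30-17:15 (add 4h to convert from UTC-4).
Sofia in UTC: 07:00-10:15, 12:45-17:15 (subtract 3h to convert from UTC+3).
Carol in UTC: 07:45-11:45, 13:15-21:00 (add 4h to convert from UTC-4).
Emeka in UTC: 07:00-12:45, 15:45-20:30 (add 4h to convert from UTC-4).
Bianca in UTC: 07:00-12:15, 12:30-20:45 (add 4h to convert from UTC-4).
Omar in UTC: 07:00-12:00, 12:30-12:45, 13:30-17:45 (subtract 3h to convert from UTC+3).
Nadia ∩ Sofia: 07:15-10:15, 14:30-17:15.
Nadia ∩ Sofia ∩ Carol: 07:45-10:15, 14:30-17:15.
Nadia ∩ Sofia ∩ Carol ∩ Emeka: 07:45-10:15, 15:45-17:15.
Nadia ∩ Sofia ∩ Carol ∩ Emeka ∩ Bianca: 07:45-10:15, 15:45-17:15.
Nadia ∩ Sofia ∩ Carol ∩ Emeka ∩ Bianca ∩ Omar: 07:45-10:15, 15:45-17:15.
The longest is 07:45-10:15 at 150 minutes.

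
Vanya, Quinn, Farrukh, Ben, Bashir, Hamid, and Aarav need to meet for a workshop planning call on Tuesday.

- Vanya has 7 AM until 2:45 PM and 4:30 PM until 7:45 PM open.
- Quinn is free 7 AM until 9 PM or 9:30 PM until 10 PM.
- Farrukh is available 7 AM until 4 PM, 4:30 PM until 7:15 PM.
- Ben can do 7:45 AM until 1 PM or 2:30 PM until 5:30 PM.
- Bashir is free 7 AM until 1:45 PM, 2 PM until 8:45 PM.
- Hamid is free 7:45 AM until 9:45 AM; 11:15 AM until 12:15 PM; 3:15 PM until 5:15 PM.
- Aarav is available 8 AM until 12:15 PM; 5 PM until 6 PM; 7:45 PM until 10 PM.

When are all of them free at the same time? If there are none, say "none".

Vanya ∩ Quinn: 07:00-14:45, 16:30-19:45.
Vanya ∩ Quinn ∩ Farrukh: 07:00-14:45, 16:30-19:15.
Vanya ∩ Quinn ∩ Farrukh ∩ Ben: 07:45-13:00, 14:30-14:45, 16:30-17:30.
Vanya ∩ Quinn ∩ Farrukh ∩ Ben ∩ Bashir: 07:45-13:00, 14:30-14:45, 16:30-17:30.
Vanya ∩ Quinn ∩ Farrukh ∩ Ben ∩ Bashir ∩ Hamid: 07:45-09:45, 11:15-12:15, 16:30-17:15.
Vanya ∩ Quinn ∩ Farrukh ∩ Ben ∩ Bashir ∩ Hamid ∩ Aarav: 08:00-09:45, 11:15-12:15, 17:00-17:15.

08:00-09:45, 11:15-12:15, 17:00-17:15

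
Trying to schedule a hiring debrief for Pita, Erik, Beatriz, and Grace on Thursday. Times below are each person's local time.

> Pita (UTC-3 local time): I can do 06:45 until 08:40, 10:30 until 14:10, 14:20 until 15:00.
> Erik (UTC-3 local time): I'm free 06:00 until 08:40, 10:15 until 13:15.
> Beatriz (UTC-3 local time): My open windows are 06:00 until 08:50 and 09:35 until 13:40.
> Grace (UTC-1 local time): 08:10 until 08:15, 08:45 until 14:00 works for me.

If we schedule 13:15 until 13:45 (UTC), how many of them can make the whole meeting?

Pita in UTC: 09:45-11:40, 13:30-17:10, 17:20-18:00 (add 3h to convert from UTC-3).
Erik in UTC: 09:00-11:40, 13:15-16:15 (add 3h to convert from UTC-3).
Beatriz in UTC: 09:00-11:50, 12:35-16:40 (add 3h to convert from UTC-3).
Grace in UTC: 09:10-09:15, 09:45-15:00 (add 1h to convert from UTC-1).
Erik, Beatriz, and Grace can make the full 13:15-13:45 slot — that's 3.

3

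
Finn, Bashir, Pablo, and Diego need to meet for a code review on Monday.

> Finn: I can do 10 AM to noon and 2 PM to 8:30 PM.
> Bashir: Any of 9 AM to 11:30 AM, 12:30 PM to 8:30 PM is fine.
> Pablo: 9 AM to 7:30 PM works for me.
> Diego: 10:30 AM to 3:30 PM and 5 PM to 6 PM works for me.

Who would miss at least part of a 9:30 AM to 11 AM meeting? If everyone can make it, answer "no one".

Diego, Finn

Finn: not fully free for 09:30-11:00. Bashir: free for 09:30-11:00. Pablo: free for 09:30-11:00. Diego: not fully free for 09:30-11:00.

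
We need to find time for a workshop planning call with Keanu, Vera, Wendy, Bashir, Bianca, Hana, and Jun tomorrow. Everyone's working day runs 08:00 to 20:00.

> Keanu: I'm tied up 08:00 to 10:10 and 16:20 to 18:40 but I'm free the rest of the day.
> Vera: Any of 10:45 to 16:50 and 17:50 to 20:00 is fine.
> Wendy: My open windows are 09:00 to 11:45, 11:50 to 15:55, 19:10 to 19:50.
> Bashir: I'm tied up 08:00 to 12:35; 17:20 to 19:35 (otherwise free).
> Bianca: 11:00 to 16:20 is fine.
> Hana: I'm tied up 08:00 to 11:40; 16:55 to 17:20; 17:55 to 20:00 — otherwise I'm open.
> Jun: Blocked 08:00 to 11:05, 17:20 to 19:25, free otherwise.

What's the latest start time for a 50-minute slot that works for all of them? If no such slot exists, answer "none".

15:05

Keanu free: 10:10-16:20, 18:40-20:00 (invert busy blocks within the working day).
Vera free: 10:45-16:50, 17:50-20:00.
Wendy free: 09:00-11:45, 11:50-15:55, 19:10-19:50.
Bashir free: 12:35-17:20, 19:35-20:00 (invert busy blocks within the working day).
Bianca free: 11:00-16:20.
Hana free: 11:40-16:55, 17:20-17:55 (invert busy blocks within the working day).
Jun free: 11:05-17:20, 19:25-20:00 (invert busy blocks within the working day).
Keanu ∩ Vera: 10:45-16:20, 18:40-20:00.
Keanu ∩ Vera ∩ Wendy: 10:45-11:45, 11:50-15:55, 19:10-19:50.
Keanu ∩ Vera ∩ Wendy ∩ Bashir: 12:35-15:55, 19:35-19:50.
Keanu ∩ Vera ∩ Wendy ∩ Bashir ∩ Bianca: 12:35-15:55.
Keanu ∩ Vera ∩ Wendy ∩ Bashir ∩ Bianca ∩ Hana: 12:35-15:55.
Keanu ∩ Vera ∩ Wendy ∩ Bashir ∩ Bianca ∩ Hana ∩ Jun: 12:35-15:55.
The last common window of at least 50 minutes is 12:35-15:55; a 50-minute meeting can start as late as 15:05 and still end by 15:55.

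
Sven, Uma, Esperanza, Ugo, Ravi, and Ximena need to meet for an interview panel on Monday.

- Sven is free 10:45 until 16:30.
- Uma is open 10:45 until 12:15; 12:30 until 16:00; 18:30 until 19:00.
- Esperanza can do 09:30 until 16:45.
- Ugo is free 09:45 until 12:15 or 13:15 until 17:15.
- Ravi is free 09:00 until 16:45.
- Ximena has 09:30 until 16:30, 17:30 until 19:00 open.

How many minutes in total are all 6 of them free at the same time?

Sven ∩ Uma: 10:45-12:15, 12:30-16:00.
Sven ∩ Uma ∩ Esperanza: 10:45-12:15, 12:30-16:00.
Sven ∩ Uma ∩ Esperanza ∩ Ugo: 10:45-12:15, 13:15-16:00.
Sven ∩ Uma ∩ Esperanza ∩ Ugo ∩ Ravi: 10:45-12:15, 13:15-16:00.
Sven ∩ Uma ∩ Esperanza ∩ Ugo ∩ Ravi ∩ Ximena: 10:45-12:15, 13:15-16:00.
Those are the intersection windows.
Summing the common windows: 90 + 165 = 255 minutes.

255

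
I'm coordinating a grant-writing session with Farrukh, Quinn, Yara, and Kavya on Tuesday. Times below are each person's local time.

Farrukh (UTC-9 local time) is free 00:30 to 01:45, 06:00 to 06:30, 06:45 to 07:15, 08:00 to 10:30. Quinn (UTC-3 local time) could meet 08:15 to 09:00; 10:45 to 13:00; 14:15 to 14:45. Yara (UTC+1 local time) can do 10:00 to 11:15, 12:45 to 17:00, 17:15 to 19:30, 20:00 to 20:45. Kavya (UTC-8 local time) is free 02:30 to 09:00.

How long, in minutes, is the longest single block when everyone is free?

Farrukh in UTC: 09:30-10:45, 15:00-15:30, 15:45-16:15, 17:00-19:30 (add 9h to convert from UTC-9).
Quinn in UTC: 11:15-12:00, 13:45-16:00, 17:15-17:45 (add 3h to convert from UTC-3).
Yara in UTC: 09:00-10:15, 11:45-16:00, 16:15-18:30, 19:00-19:45 (subtract 1h to convert from UTC+1).
Kavya in UTC: 10:30-17:00 (add 8h to convert from UTC-8).
Farrukh ∩ Quinn: 15:00-15:30, 15:45-16:00, 17:15-17:45.
Farrukh ∩ Quinn ∩ Yara: 15:00-15:30, 15:45-16:00, 17:15-17:45.
Farrukh ∩ Quinn ∩ Yara ∩ Kavya: 15:00-15:30, 15:45-16:00.
Those are the intersection windows.
The longest is 15:00-15:30 at 30 minutes.

30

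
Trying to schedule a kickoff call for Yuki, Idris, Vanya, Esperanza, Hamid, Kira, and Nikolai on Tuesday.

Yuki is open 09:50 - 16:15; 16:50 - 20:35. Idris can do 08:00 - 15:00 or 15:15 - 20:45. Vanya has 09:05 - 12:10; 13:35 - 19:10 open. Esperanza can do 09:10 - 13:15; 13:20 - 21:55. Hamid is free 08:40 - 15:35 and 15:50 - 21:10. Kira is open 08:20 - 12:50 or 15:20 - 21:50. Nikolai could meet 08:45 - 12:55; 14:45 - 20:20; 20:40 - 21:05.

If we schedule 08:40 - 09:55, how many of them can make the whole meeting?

Idris, Hamid, and Kira can make the full 08:40-09:55 slot — that's 3.

3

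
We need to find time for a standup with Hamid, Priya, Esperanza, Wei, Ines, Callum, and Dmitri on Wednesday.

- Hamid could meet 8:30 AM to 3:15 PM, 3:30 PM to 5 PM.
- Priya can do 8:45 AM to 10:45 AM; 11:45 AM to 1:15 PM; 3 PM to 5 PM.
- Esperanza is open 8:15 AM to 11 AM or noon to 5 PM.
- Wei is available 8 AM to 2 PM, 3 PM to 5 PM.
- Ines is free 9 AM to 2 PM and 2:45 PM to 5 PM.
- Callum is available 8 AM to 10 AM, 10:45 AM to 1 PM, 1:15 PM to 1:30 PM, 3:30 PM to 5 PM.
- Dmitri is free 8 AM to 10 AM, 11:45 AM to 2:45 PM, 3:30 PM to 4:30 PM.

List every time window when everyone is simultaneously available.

09:00-10:00, 12:00-13:00, 15:30-16:30

Hamid ∩ Priya: 08:45-10:45, 11:45-13:15, 15:00-15:15, 15:30-17:00.
Hamid ∩ Priya ∩ Esperanza: 08:45-10:45, 12:00-13:15, 15:00-15:15, 15:30-17:00.
Hamid ∩ Priya ∩ Esperanza ∩ Wei: 08:45-10:45, 12:00-13:15, 15:00-15:15, 15:30-17:00.
Hamid ∩ Priya ∩ Esperanza ∩ Wei ∩ Ines: 09:00-10:45, 12:00-13:15, 15:00-15:15, 15:30-17:00.
Hamid ∩ Priya ∩ Esperanza ∩ Wei ∩ Ines ∩ Callum: 09:00-10:00, 12:00-13:00, 15:30-17:00.
Hamid ∩ Priya ∩ Esperanza ∩ Wei ∩ Ines ∩ Callum ∩ Dmitri: 09:00-10:00, 12:00-13:00, 15:30-16:30.
So the common availability across everyone is 09:00-10:00, 12:00-13:00, 15:30-16:30.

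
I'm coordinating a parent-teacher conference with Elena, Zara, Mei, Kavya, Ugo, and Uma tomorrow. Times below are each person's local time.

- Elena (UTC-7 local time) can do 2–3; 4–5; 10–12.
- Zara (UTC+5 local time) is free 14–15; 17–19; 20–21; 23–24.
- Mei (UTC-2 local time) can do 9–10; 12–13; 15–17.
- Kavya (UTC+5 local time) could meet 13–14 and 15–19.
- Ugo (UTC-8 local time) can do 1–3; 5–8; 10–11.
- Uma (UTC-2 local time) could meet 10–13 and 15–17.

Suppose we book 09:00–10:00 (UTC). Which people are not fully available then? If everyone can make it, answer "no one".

Elena in UTC: 09:00-10:00, 11:00-12:00, 17:00-19:00 (add 7h to convert from UTC-7).
Zara in UTC: 09:00-10:00, 12:00-14:00, 15:00-16:00, 18:00-19:00 (subtract 5h to convert from UTC+5).
Mei in UTC: 11:00-12:00, 14:00-15:00, 17:00-19:00 (add 2h to convert from UTC-2).
Kavya in UTC: 08:00-09:00, 10:00-14:00 (subtract 5h to convert from UTC+5).
Ugo in UTC: 09:00-11:00, 13:00-16:00, 18:00-19:00 (add 8h to convert from UTC-8).
Uma in UTC: 12:00-15:00, 17:00-19:00 (add 2h to convert from UTC-2).
Elena: free for 09:00-10:00. Zara: free for 09:00-10:00. Mei: not fully free for 09:00-10:00. Kavya: not fully free for 09:00-10:00. Ugo: free for 09:00-10:00. Uma: not fully free for 09:00-10:00.

Kavya, Mei, Uma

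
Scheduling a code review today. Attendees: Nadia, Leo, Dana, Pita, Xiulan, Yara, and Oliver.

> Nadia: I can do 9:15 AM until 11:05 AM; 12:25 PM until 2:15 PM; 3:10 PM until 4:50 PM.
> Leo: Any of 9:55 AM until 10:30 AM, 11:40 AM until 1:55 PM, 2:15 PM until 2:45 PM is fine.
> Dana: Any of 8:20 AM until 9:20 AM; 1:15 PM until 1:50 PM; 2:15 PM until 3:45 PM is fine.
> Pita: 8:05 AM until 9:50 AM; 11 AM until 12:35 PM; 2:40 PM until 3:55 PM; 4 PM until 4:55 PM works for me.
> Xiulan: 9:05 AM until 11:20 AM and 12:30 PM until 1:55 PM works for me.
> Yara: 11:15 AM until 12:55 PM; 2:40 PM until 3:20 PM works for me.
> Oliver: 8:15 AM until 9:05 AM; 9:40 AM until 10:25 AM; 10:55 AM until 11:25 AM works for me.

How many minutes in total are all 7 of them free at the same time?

0

Nadia ∩ Leo: 09:55-10:30, 12:25-13:55.
Nadia ∩ Leo ∩ Dana: 13:15-13:50.
Nadia ∩ Leo ∩ Dana ∩ Pita: ∅.
Nadia ∩ Leo ∩ Dana ∩ Pita ∩ Xiulan: ∅.
Nadia ∩ Leo ∩ Dana ∩ Pita ∩ Xiulan ∩ Yara: ∅.
Nadia ∩ Leo ∩ Dana ∩ Pita ∩ Xiulan ∩ Yara ∩ Oliver: ∅.
There is no time when everyone is free.
There is no common window, so the total is 0 minutes.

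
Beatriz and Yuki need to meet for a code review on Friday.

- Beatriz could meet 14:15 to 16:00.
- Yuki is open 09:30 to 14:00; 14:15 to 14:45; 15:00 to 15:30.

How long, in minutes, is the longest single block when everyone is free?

Beatriz ∩ Yuki: 14:15-14:45, 15:00-15:30.
Those are the intersection windows.
The longest is 14:15-14:45 at 30 minutes.

30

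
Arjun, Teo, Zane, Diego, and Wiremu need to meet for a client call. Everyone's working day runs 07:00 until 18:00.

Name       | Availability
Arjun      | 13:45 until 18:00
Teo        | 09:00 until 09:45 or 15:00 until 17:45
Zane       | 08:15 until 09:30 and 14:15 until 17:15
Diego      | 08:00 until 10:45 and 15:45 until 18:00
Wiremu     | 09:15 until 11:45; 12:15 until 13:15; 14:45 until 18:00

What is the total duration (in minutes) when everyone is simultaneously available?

Arjun ∩ Teo: 15:00-17:45.
Arjun ∩ Teo ∩ Zane: 15:00-17:15.
Arjun ∩ Teo ∩ Zane ∩ Diego: 15:45-17:15.
Arjun ∩ Teo ∩ Zane ∩ Diego ∩ Wiremu: 15:45-17:15.
That's a single block of 90 minutes.

90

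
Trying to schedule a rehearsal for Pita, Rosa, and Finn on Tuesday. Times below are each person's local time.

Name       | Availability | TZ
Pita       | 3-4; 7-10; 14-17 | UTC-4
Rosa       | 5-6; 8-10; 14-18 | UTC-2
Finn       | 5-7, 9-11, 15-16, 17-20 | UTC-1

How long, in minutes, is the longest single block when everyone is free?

120

Pita in UTC: 07:00-08:00, 11:00-14:00, 18:00-21:00 (add 4h to convert from UTC-4).
Rosa in UTC: 07:00-08:00, 10:00-12:00, 16:00-20:00 (add 2h to convert from UTC-2).
Finn in UTC: 06:00-08:00, 10:00-12:00, 16:00-17:00, 18:00-21:00 (add 1h to convert from UTC-1).
Pita ∩ Rosa: 07:00-08:00, 11:00-12:00, 18:00-20:00.
Pita ∩ Rosa ∩ Finn: 07:00-08:00, 11:00-12:00, 18:00-20:00.
Those are the intersection windows.
The longest is 18:00-20:00 at 120 minutes.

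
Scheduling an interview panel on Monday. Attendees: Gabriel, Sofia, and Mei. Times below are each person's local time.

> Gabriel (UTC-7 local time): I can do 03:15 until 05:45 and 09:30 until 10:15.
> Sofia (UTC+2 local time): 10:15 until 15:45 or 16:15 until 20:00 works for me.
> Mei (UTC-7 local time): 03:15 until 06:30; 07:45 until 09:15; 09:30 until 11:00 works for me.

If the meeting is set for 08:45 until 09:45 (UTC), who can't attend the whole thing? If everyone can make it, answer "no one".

Gabriel in UTC: 10:15-12:45, 16:30-17:15 (add 7h to convert from UTC-7).
Sofia in UTC: 08:15-13:45, 14:15-18:00 (subtract 2h to convert from UTC+2).
Mei in UTC: 10:15-13:30, 14:45-16:15, 16:30-18:00 (add 7h to convert from UTC-7).
Gabriel: not fully free for 08:45-09:45. Sofia: free for 08:45-09:45. Mei: not fully free for 08:45-09:45.

Gabriel, Mei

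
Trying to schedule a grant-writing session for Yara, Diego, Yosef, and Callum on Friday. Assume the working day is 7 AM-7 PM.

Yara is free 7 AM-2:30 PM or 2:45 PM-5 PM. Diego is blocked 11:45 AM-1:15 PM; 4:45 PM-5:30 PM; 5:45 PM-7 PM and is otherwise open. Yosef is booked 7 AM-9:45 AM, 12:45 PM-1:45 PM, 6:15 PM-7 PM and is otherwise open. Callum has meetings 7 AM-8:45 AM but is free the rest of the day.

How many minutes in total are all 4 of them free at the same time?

Yara free: 07:00-14:30, 14:45-17:00.
Diego free: 07:00-11:45, 13:15-16:45, 17:30-17:45 (invert busy blocks within the working day).
Yosef free: 09:45-12:45, 13:45-18:15 (invert busy blocks within the working day).
Callum free: 08:45-19:00 (invert busy blocks within the working day).
Yara ∩ Diego: 07:00-11:45, 13:15-14:30, 14:45-16:45.
Yara ∩ Diego ∩ Yosef: 09:45-11:45, 13:45-14:30, 14:45-16:45.
Yara ∩ Diego ∩ Yosef ∩ Callum: 09:45-11:45, 13:45-14:30, 14:45-16:45.
So the common availability across everyone is 09:45-11:45, 13:45-14:30, 14:45-16:45.
Summing the common windows: 120 + 45 + 120 = 285 minutes.

285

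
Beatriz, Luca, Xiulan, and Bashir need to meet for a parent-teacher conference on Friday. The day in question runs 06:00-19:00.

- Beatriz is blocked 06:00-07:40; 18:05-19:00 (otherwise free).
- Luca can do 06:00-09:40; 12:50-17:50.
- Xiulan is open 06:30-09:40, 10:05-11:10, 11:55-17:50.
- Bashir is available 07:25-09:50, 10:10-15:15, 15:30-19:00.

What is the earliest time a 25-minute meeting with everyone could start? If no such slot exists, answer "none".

Beatriz free: 07:40-18:05 (invert busy blocks within the working day).
Luca free: 06:00-09:40, 12:50-17:50.
Xiulan free: 06:30-09:40, 10:05-11:10, 11:55-17:50.
Bashir free: 07:25-09:50, 10:10-15:15, 15:30-19:00.
Beatriz ∩ Luca: 07:40-09:40, 12:50-17:50.
Beatriz ∩ Luca ∩ Xiulan: 07:40-09:40, 12:50-17:50.
Beatriz ∩ Luca ∩ Xiulan ∩ Bashir: 07:40-09:40, 12:50-15:15, 15:30-17:50.
The first common window of at least 25 minutes is 07:40-09:40, so the earliest start is 07:40.

07:40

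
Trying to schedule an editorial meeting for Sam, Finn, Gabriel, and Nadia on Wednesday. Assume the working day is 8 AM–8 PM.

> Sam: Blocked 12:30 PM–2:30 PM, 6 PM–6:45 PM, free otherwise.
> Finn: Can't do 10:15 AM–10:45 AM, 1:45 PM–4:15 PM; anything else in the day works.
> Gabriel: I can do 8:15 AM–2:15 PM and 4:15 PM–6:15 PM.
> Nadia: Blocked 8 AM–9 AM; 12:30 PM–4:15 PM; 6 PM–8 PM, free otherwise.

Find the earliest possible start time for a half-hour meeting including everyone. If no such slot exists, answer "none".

09:00

Sam free: 08:00-12:30, 14:30-18:00, 18:45-20:00 (invert busy blocks within the working day).
Finn free: 08:00-10:15, 10:45-13:45, 16:15-20:00 (invert busy blocks within the working day).
Gabriel free: 08:15-14:15, 16:15-18:15.
Nadia free: 09:00-12:30, 16:15-18:00 (invert busy blocks within the working day).
Sam ∩ Finn: 08:00-10:15, 10:45-12:30, 16:15-18:00, 18:45-20:00.
Sam ∩ Finn ∩ Gabriel: 08:15-10:15, 10:45-12:30, 16:15-18:00.
Sam ∩ Finn ∩ Gabriel ∩ Nadia: 09:00-10:15, 10:45-12:30, 16:15-18:00.
The first common window of at least 30 minutes is 09:00-10:15, so the earliest start is 09:00.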